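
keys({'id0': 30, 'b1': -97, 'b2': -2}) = ['id0', 'b1', 'b2']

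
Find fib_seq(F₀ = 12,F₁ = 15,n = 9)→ F_2 = F_1 + F_0 = 27
F_3 = F_2 + F_1 = 42
F_4 = F_3 + F_2 = 69
...
= [12, 15, 27, 42, 69, 111, 180, 291, 471]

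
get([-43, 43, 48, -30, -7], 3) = -30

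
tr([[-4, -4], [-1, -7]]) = diagonal: (-4) + (-7)
= -11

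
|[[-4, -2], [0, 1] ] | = (-4)*(1) - (-2)*(0)
= -4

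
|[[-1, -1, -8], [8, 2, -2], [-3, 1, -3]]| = (1)*(-1)*det([[2, -2], [1, -3]]) + (-1)*(-1)*det([[8, -2], [-3, -3]]) + (1)*(-8)*det([[8, 2], [-3, 1]])
= 4 + -30 + -112
= -138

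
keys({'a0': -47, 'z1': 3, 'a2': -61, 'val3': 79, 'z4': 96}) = ['a0', 'z1', 'a2', 'val3', 'z4']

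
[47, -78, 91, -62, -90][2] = 91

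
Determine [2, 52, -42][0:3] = [2, 52, -42]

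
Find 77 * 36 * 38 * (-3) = -316008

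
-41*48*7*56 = -771456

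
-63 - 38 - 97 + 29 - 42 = -211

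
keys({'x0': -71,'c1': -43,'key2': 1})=['x0', 'c1', 'key2']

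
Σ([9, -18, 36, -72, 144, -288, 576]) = 387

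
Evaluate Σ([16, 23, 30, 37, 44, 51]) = 16 + 23 + 30 + 37 + 44 + 51
= 201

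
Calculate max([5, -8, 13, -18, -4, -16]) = 13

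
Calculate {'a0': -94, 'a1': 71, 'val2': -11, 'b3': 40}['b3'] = 40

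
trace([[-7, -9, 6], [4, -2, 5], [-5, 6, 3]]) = diagonal: (-7) + (-2) + 3
= -6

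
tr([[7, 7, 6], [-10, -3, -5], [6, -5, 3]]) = 7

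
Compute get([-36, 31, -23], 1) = 31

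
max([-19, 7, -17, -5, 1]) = 7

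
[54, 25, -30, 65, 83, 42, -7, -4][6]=-7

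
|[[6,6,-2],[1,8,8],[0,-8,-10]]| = -20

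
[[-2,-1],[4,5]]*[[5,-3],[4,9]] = [[-14, -3], [40, 33]]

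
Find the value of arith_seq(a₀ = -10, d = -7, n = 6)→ [-10, -17, -24, -31, -38, -45]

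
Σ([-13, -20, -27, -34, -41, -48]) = (-13) + (-20) + (-27) + (-34) + (-41) + (-48)
= -183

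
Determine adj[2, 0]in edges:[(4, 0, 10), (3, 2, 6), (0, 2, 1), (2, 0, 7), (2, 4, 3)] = 7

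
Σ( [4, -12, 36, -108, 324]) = 244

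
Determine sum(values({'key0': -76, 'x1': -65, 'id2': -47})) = -188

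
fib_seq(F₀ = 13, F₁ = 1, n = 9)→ [13, 1, 14, 15, 29, 44, 73, 117, 190]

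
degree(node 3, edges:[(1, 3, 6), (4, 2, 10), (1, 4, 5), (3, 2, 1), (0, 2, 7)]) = incident: (1,3), (3,2)
= 2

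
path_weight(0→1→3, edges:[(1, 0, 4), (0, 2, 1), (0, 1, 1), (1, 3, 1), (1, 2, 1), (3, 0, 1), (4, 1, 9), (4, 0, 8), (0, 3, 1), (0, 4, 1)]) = 2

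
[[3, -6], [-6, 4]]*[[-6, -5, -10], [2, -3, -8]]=C[0][0] = (3)*(-6) + (-6)*(2) = -30
C[0][1] = (3)*(-5) + (-6)*(-3) = 3
C[0][2] = (3)*(-10) + (-6)*(-8) = 18
C[1][0] = (-6)*(-6) + (4)*(2) = 44
C[1][1] = (-6)*(-5) + (4)*(-3) = 18
C[1][2] = (-6)*(-10) + (4)*(-8) = 28
= [[-30, 3, 18], [44, 18, 28]]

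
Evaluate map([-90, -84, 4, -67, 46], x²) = [8100, 7056, 16, 4489, 2116]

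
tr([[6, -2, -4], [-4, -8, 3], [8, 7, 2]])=0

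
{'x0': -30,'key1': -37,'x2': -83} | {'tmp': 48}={'x0': -30, 'key1': -37, 'x2': -83, 'tmp': 48}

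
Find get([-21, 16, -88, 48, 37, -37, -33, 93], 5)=-37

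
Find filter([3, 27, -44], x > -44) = keep x where x > -44: 3✓, 27✓, -44✗
= [3, 27]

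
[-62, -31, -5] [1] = -31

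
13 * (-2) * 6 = -156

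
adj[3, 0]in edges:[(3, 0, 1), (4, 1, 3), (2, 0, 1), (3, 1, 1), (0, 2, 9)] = 1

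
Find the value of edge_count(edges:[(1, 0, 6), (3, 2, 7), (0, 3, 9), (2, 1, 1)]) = 4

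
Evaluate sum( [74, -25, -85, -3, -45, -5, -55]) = 74 + (-25) + (-85) + (-3) + (-45) + (-5) + (-55)
= -144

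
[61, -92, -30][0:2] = [61, -92]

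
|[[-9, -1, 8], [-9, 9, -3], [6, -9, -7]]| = (1)*(-9)*det([[9, -3], [-9, -7]]) + (-1)*(-1)*det([[-9, -3], [6, -7]]) + (1)*(8)*det([[-9, 9], [6, -9]])
= 810 + 81 + 216
= 1107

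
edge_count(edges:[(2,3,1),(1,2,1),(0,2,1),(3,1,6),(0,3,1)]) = 5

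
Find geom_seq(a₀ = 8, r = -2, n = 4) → a_0 = 8*(-2)^0 = 8
a_1 = 8*(-2)^1 = -16
a_2 = 8*(-2)^2 = 32
...
= [8, -16, 32, -64]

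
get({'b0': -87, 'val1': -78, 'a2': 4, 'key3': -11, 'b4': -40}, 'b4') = -40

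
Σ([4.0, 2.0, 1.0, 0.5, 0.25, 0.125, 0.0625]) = 7.9375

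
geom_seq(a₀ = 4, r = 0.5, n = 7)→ [4.0, 2.0, 1.0, 0.5, 0.25, 0.125, 0.0625]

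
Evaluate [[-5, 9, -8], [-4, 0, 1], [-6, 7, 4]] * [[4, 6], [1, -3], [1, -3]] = C[0][0] = (-5)*(4) + (9)*(1) + (-8)*(1) = -19
C[0][1] = (-5)*(6) + (9)*(-3) + (-8)*(-3) = -33
C[1][0] = (-4)*(4) + (0)*(1) + (1)*(1) = -15
C[1][1] = (-4)*(6) + (0)*(-3) + (1)*(-3) = -27
C[2][0] = (-6)*(4) + (7)*(1) + (4)*(1) = -13
C[2][1] = (-6)*(6) + (7)*(-3) + (4)*(-3) = -69
= [[-19, -33], [-15, -27], [-13, -69]]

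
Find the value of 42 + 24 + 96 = 162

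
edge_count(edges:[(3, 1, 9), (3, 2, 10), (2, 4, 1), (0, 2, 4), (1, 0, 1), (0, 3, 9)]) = 6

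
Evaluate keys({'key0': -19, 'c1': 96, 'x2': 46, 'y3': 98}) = ['key0', 'c1', 'x2', 'y3']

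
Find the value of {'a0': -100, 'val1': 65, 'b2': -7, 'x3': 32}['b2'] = -7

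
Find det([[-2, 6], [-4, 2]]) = 20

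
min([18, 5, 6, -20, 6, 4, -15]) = -20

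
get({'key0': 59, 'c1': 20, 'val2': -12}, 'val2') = -12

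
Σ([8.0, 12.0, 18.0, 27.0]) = 65.0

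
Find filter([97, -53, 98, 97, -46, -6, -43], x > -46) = [97, 98, 97, -6, -43]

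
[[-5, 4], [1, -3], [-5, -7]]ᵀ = [[-5, 1, -5], [4, -3, -7]]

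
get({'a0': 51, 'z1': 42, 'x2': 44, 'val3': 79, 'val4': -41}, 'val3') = 79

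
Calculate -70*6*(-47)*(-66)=-1302840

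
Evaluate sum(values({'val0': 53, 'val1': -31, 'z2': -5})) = 17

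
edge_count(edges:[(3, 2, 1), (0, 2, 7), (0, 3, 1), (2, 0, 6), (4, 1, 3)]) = 5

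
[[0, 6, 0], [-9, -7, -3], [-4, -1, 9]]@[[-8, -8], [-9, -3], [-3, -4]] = [[-54, -18], [144, 105], [14, -1]]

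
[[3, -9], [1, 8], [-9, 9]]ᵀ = [[3, 1, -9], [-9, 8, 9]]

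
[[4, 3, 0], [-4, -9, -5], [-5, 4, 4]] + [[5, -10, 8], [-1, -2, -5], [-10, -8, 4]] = [[9, -7, 8], [-5, -11, -10], [-15, -4, 8]]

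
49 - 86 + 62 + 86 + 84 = 195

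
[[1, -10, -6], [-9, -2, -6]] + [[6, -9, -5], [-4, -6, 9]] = [[7, -19, -11], [-13, -8, 3]]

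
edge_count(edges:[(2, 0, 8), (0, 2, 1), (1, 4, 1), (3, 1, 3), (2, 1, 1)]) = 5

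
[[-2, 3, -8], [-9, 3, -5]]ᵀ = [[-2, -9], [3, 3], [-8, -5]]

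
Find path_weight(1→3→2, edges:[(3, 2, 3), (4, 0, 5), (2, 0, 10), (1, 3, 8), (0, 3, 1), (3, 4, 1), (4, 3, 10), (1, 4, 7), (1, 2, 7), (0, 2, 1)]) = w(1→3)=8 + w(3→2)=3
= 11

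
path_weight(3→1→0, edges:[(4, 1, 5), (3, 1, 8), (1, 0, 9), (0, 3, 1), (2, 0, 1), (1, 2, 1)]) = w(3→1)=8 + w(1→0)=9
= 17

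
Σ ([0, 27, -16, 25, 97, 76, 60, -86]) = 0 + 27 + (-16) + 25 + 97 + 76 + 60 + (-86)
= 183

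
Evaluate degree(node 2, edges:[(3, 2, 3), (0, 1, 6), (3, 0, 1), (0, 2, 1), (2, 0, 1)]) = 3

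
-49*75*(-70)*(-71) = -18264750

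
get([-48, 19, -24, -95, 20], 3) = -95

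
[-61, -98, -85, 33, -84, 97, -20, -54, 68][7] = -54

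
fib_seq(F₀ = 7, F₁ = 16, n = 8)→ F_2 = F_1 + F_0 = 23
F_3 = F_2 + F_1 = 39
F_4 = F_3 + F_2 = 62
...
= [7, 16, 23, 39, 62, 101, 163, 264]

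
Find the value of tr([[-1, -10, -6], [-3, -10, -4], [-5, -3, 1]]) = -10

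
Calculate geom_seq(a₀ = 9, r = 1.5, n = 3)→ a_0 = 9*1.5^0 = 9.0
a_1 = 9*1.5^1 = 13.5
a_2 = 9*1.5^2 = 20.25
= [9.0, 13.5, 20.25]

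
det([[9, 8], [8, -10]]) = -154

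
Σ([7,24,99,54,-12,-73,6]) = 7 + 24 + 99 + 54 + (-12) + (-73) + 6
= 105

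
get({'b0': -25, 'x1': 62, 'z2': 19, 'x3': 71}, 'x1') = 62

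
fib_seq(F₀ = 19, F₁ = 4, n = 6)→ F_2 = F_1 + F_0 = 23
F_3 = F_2 + F_1 = 27
F_4 = F_3 + F_2 = 50
...
= [19, 4, 23, 27, 50, 77]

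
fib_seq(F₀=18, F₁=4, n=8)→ [18, 4, 22, 26, 48, 74, 122, 196]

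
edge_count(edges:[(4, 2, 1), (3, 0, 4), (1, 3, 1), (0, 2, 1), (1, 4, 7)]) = 5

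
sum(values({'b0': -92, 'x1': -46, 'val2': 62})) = -76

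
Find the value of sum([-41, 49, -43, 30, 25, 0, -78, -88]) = (-41) + 49 + (-43) + 30 + 25 + 0 + (-78) + (-88)
= -146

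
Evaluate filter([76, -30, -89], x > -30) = [76]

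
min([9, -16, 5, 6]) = -16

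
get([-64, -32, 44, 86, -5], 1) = -32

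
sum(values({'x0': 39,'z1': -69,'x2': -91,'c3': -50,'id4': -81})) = 39 + (-69) + (-91) + (-50) + (-81)
= -252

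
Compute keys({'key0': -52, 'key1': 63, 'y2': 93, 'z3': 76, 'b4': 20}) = ['key0', 'key1', 'y2', 'z3', 'b4']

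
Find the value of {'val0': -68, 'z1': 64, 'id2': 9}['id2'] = 9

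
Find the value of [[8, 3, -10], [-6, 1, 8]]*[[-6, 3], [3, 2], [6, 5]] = C[0][0] = (8)*(-6) + (3)*(3) + (-10)*(6) = -99
C[0][1] = (8)*(3) + (3)*(2) + (-10)*(5) = -20
C[1][0] = (-6)*(-6) + (1)*(3) + (8)*(6) = 87
C[1][1] = (-6)*(3) + (1)*(2) + (8)*(5) = 24
= [[-99, -20], [87, 24]]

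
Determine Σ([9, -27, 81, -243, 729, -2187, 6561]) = 9 + -27 + 81 + -243 + 729 + -2187 + 6561
= 4923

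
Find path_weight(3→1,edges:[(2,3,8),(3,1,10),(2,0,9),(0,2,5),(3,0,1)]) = 10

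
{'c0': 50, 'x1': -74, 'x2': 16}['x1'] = -74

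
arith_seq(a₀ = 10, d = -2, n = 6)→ a_0 = 10 + 0*-2 = 10
a_1 = 10 + 1*-2 = 8
a_2 = 10 + 2*-2 = 6
...
= [10, 8, 6, 4, 2, 0]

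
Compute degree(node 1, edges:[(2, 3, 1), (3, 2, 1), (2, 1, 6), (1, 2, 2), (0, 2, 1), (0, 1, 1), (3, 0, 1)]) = 3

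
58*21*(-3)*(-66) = 241164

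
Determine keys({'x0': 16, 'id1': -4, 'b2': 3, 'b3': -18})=['x0', 'id1', 'b2', 'b3']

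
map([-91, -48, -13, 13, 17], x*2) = -91*2=-182, -48*2=-96, -13*2=-26, 13*2=26, 17*2=34
= [-182, -96, -26, 26, 34]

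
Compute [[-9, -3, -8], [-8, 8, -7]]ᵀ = [[-9, -8], [-3, 8], [-8, -7]]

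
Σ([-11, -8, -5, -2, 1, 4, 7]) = -14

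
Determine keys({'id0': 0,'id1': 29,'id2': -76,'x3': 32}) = ['id0', 'id1', 'id2', 'x3']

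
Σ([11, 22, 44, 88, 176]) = 341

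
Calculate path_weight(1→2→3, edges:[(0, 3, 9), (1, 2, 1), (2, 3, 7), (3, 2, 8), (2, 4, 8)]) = w(1→2)=1 + w(2→3)=7
= 8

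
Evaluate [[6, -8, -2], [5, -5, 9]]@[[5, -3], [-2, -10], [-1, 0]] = C[0][0] = (6)*(5) + (-8)*(-2) + (-2)*(-1) = 48
C[0][1] = (6)*(-3) + (-8)*(-10) + (-2)*(0) = 62
C[1][0] = (5)*(5) + (-5)*(-2) + (9)*(-1) = 26
C[1][1] = (5)*(-3) + (-5)*(-10) + (9)*(0) = 35
= [[48, 62], [26, 35]]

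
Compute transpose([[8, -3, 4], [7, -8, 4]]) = [[8, 7], [-3, -8], [4, 4]]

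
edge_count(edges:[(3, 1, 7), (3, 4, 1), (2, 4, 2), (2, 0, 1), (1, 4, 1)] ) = 5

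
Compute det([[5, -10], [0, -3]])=(5)*(-3) - (-10)*(0)
= -15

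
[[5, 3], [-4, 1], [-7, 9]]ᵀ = [[5, -4, -7], [3, 1, 9]]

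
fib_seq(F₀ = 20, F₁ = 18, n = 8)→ F_2 = F_1 + F_0 = 38
F_3 = F_2 + F_1 = 56
F_4 = F_3 + F_2 = 94
...
= [20, 18, 38, 56, 94, 150, 244, 394]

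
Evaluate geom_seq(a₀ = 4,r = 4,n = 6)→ [4, 16, 64, 256, 1024, 4096]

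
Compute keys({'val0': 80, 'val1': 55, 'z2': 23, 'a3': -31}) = ['val0', 'val1', 'z2', 'a3']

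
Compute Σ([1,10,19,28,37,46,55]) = 196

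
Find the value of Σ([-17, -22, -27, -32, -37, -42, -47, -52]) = (-17) + (-22) + (-27) + (-32) + (-37) + (-42) + (-47) + (-52)
= -276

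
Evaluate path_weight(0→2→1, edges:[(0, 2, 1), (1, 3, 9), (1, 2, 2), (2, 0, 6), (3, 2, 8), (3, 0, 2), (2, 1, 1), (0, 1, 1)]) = w(0→2)=1 + w(2→1)=1
= 2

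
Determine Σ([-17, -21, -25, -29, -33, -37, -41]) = (-17) + (-21) + (-25) + (-29) + (-33) + (-37) + (-41)
= -203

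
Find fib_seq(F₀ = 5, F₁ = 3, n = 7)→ F_2 = F_1 + F_0 = 8
F_3 = F_2 + F_1 = 11
F_4 = F_3 + F_2 = 19
...
= [5, 3, 8, 11, 19, 30, 49]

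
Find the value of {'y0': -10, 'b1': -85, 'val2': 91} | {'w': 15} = {'y0': -10, 'b1': -85, 'val2': 91, 'w': 15}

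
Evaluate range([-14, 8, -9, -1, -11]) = 22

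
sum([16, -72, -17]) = -73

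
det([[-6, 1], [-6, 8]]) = -42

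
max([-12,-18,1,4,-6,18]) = 18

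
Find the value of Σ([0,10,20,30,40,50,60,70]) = 280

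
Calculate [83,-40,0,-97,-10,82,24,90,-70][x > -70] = [83, -40, 0, -10, 82, 24, 90]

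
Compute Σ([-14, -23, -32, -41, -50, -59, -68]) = -287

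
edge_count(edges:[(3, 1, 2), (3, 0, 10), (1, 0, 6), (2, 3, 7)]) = 4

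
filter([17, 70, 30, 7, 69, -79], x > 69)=keep x where x > 69: 17✗, 70✓, 30✗, 7✗, 69✗, -79✗
= [70]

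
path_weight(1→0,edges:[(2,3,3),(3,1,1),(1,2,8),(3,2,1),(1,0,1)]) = 1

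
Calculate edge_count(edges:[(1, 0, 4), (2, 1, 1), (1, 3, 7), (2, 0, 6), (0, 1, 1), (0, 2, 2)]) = 6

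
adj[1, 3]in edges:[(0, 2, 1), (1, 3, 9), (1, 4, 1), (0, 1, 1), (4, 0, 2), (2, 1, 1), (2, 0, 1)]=9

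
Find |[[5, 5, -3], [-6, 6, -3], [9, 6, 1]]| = 285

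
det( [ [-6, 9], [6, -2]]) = -42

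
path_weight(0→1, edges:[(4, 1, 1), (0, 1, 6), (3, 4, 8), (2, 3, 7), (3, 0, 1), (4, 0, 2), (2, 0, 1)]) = w(0→1)=6
= 6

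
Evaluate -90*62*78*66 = -28725840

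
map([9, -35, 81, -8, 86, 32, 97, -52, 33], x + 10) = [19, -25, 91, 2, 96, 42, 107, -42, 43]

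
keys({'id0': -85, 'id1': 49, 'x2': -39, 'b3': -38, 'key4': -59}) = ['id0', 'id1', 'x2', 'b3', 'key4']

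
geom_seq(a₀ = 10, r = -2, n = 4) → [10, -20, 40, -80]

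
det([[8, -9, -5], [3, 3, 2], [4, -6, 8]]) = (1)*(8)*det([[3, 2], [-6, 8]]) + (-1)*(-9)*det([[3, 2], [4, 8]]) + (1)*(-5)*det([[3, 3], [4, -6]])
= 288 + 144 + 150
= 582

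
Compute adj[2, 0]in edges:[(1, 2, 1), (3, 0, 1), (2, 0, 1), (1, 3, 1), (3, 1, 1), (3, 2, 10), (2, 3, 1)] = 1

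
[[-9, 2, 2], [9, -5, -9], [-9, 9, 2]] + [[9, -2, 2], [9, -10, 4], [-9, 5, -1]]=[[0, 0, 4], [18, -15, -5], [-18, 14, 1]]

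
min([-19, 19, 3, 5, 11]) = -19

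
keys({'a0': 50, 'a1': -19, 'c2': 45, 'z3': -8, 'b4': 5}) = ['a0', 'a1', 'c2', 'z3', 'b4']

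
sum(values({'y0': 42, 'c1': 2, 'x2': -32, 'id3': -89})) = -77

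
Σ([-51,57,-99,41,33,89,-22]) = 48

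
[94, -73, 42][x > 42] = keep x where x > 42: 94✓, -73✗, 42✗
= [94]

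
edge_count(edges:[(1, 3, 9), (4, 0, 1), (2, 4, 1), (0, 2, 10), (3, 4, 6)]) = 5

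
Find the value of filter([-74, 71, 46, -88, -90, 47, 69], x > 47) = keep x where x > 47: -74✗, 71✓, 46✗, -88✗, -90✗, 47✗, 69✓
= [71, 69]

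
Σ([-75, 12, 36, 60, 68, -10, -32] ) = (-75) + 12 + 36 + 60 + 68 + (-10) + (-32)
= 59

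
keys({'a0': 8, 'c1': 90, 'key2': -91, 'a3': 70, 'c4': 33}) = ['a0', 'c1', 'key2', 'a3', 'c4']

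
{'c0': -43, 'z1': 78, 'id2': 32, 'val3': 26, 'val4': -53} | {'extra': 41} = {'c0': -43, 'z1': 78, 'id2': 32, 'val3': 26, 'val4': -53, 'extra': 41}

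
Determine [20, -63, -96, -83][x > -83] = [20, -63]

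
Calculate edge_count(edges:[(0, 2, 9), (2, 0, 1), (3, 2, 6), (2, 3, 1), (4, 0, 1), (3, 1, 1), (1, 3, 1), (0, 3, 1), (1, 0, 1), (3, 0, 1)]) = 10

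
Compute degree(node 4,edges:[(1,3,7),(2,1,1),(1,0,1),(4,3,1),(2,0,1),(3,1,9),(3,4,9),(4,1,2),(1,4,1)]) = 4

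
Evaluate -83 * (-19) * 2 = 3154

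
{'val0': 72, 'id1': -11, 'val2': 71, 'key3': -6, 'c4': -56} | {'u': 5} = {'val0': 72, 'id1': -11, 'val2': 71, 'key3': -6, 'c4': -56, 'u': 5}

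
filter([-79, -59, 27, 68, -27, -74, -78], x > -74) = [-59, 27, 68, -27]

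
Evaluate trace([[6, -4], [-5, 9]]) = diagonal: 6 + 9
= 15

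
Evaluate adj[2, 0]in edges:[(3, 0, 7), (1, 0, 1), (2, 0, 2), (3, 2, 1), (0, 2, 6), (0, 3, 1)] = 2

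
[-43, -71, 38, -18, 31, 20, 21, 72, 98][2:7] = [38, -18, 31, 20, 21]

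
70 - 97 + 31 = 4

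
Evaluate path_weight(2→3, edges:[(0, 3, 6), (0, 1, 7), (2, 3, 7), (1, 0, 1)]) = 7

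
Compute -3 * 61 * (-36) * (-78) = -513864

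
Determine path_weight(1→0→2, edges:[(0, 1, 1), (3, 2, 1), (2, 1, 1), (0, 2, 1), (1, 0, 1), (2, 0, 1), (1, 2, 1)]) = 2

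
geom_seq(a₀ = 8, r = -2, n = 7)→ [8, -16, 32, -64, 128, -256, 512]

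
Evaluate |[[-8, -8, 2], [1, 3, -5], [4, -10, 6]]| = 420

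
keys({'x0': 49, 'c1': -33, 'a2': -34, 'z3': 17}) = ['x0', 'c1', 'a2', 'z3']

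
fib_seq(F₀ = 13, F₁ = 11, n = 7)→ [13, 11, 24, 35, 59, 94, 153]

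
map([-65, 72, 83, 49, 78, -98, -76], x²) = (-65)²=4225, (72)²=5184, (83)²=6889, (49)²=2401, (78)²=6084, (-98)²=9604, (-76)²=5776
= [4225, 5184, 6889, 2401, 6084, 9604, 5776]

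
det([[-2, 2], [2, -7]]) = (-2)*(-7) - (2)*(2)
= 10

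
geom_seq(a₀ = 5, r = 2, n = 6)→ [5, 10, 20, 40, 80, 160]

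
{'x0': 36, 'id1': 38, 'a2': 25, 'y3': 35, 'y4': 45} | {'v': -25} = {'x0': 36, 'id1': 38, 'a2': 25, 'y3': 35, 'y4': 45, 'v': -25}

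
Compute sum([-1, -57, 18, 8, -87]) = -119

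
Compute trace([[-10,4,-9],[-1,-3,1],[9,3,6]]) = diagonal: (-10) + (-3) + 6
= -7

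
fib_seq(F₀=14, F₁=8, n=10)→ [14, 8, 22, 30, 52, 82, 134, 216, 350, 566]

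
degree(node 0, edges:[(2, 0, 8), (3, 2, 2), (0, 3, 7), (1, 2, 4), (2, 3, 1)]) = 2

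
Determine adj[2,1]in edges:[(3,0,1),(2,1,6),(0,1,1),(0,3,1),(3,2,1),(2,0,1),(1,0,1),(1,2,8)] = 6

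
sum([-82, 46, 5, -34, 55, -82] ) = -92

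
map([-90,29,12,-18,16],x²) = [8100, 841, 144, 324, 256]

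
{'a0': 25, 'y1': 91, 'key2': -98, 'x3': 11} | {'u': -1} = {'a0': 25, 'y1': 91, 'key2': -98, 'x3': 11, 'u': -1}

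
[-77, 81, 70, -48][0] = -77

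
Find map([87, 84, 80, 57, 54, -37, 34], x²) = (87)²=7569, (84)²=7056, (80)²=6400, (57)²=3249, (54)²=2916, (-37)²=1369, (34)²=1156
= [7569, 7056, 6400, 3249, 2916, 1369, 1156]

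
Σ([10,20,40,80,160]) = 10 + 20 + 40 + 80 + 160
= 310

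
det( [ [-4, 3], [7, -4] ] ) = (-4)*(-4) - (3)*(7)
= -5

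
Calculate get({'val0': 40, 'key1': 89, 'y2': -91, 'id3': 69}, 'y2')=-91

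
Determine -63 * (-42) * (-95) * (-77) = 19355490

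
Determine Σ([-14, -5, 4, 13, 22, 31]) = 51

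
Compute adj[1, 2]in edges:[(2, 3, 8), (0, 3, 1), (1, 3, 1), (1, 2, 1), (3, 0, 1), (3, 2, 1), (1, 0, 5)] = 1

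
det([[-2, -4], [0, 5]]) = -10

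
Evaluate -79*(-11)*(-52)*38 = -1717144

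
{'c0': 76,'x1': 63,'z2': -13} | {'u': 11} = {'c0': 76, 'x1': 63, 'z2': -13, 'u': 11}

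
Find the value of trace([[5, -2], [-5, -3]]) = 2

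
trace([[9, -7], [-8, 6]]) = 15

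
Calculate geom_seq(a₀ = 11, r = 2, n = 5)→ [11, 22, 44, 88, 176]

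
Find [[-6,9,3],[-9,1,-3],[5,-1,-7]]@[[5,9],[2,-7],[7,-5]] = C[0][0] = (-6)*(5) + (9)*(2) + (3)*(7) = 9
C[0][1] = (-6)*(9) + (9)*(-7) + (3)*(-5) = -132
C[1][0] = (-9)*(5) + (1)*(2) + (-3)*(7) = -64
C[1][1] = (-9)*(9) + (1)*(-7) + (-3)*(-5) = -73
C[2][0] = (5)*(5) + (-1)*(2) + (-7)*(7) = -26
C[2][1] = (5)*(9) + (-1)*(-7) + (-7)*(-5) = 87
= [[9, -132], [-64, -73], [-26, 87]]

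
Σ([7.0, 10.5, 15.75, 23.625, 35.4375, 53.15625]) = 145.46875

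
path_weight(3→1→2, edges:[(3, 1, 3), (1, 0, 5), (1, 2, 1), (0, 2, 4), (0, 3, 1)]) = w(3→1)=3 + w(1→2)=1
= 4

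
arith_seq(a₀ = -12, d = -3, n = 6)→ [-12, -15, -18, -21, -24, -27]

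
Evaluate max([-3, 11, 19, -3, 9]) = 19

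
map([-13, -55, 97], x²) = [169, 3025, 9409]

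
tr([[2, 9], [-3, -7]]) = diagonal: 2 + (-7)
= -5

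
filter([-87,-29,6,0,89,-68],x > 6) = [89]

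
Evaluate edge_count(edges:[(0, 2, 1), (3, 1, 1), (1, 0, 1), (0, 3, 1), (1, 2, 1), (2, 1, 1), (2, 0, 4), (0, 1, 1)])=8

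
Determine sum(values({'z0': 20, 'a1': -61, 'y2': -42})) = 20 + (-61) + (-42)
= -83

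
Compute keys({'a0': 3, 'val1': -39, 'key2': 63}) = ['a0', 'val1', 'key2']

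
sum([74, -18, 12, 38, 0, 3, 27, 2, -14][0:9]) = slice → [74, -18, 12, 38, 0, 3, 27, 2, -14]
74 + (-18) + 12 + 38 + 0 + 3 + 27 + 2 + (-14)
= 124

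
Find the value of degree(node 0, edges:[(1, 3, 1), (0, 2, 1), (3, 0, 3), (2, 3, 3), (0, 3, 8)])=incident: (0,2), (3,0), (0,3)
= 3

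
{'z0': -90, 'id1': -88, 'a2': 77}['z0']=-90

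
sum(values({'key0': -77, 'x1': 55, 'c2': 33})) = (-77) + 55 + 33
= 11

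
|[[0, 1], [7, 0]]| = -7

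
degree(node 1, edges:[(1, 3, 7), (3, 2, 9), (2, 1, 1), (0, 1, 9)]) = incident: (1,3), (2,1), (0,1)
= 3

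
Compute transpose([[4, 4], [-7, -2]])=[[4, -7], [4, -2]]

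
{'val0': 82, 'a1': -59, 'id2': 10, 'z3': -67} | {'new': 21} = {'val0': 82, 'a1': -59, 'id2': 10, 'z3': -67, 'new': 21}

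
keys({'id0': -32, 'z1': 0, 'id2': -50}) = ['id0', 'z1', 'id2']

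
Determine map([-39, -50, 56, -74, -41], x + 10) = -39+10=-29, -50+10=-40, 56+10=66, -74+10=-64, -41+10=-31
= [-29, -40, 66, -64, -31]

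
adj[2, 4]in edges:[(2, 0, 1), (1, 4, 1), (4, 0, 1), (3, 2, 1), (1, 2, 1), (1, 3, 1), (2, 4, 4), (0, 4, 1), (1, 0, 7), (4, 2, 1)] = 4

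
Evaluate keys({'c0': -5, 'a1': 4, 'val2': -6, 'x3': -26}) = ['c0', 'a1', 'val2', 'x3']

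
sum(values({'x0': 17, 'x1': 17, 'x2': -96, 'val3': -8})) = -70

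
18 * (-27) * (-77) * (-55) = -2058210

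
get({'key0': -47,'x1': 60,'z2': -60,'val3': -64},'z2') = -60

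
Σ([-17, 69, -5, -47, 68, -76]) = -8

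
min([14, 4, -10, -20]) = -20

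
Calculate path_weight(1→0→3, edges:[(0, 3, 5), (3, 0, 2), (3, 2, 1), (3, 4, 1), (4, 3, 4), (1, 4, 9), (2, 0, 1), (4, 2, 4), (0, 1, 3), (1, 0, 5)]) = w(1→0)=5 + w(0→3)=5
= 10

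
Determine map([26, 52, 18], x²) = (26)²=676, (52)²=2704, (18)²=324
= [676, 2704, 324]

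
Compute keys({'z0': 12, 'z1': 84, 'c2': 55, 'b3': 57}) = ['z0', 'z1', 'c2', 'b3']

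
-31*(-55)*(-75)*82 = -10485750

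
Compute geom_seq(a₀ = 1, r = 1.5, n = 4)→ [1.0, 1.5, 2.25, 3.375]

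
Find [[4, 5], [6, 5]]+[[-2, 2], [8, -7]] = [[2, 7], [14, -2]]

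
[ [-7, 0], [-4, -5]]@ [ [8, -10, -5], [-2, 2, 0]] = [[-56, 70, 35], [-22, 30, 20]]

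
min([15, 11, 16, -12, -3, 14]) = -12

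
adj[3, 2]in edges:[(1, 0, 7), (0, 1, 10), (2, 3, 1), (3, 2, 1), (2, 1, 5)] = 1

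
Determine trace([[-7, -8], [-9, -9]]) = -16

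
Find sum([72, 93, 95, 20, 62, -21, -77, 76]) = 320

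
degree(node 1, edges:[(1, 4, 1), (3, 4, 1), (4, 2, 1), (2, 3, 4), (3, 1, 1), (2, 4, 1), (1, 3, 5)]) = 3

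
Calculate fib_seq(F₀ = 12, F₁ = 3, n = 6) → F_2 = F_1 + F_0 = 15
F_3 = F_2 + F_1 = 18
F_4 = F_3 + F_2 = 33
...
= [12, 3, 15, 18, 33, 51]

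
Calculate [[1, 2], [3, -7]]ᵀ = [[1, 3], [2, -7]]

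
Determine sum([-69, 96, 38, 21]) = 86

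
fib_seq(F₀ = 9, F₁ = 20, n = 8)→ [9, 20, 29, 49, 78, 127, 205, 332]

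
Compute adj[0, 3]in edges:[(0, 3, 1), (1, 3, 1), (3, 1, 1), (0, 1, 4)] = 1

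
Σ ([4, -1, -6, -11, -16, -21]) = 4 + (-1) + (-6) + (-11) + (-16) + (-21)
= -51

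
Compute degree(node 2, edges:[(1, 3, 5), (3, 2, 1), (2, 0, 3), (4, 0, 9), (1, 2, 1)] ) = 3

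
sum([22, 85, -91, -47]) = -31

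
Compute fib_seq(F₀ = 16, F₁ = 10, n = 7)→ [16, 10, 26, 36, 62, 98, 160]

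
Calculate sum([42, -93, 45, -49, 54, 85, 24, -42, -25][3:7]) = slice → [-49, 54, 85, 24]
(-49) + 54 + 85 + 24
= 114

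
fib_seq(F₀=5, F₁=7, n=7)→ F_2 = F_1 + F_0 = 12
F_3 = F_2 + F_1 = 19
F_4 = F_3 + F_2 = 31
...
= [5, 7, 12, 19, 31, 50, 81]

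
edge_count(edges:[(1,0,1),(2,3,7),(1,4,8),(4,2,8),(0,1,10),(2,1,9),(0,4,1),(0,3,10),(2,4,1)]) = 9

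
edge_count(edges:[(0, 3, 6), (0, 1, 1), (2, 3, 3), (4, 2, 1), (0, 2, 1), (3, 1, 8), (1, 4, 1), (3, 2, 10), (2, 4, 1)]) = 9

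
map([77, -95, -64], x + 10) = 77+10=87, -95+10=-85, -64+10=-54
= [87, -85, -54]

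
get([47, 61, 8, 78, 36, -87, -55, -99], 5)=-87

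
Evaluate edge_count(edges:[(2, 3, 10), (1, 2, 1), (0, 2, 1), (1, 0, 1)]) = 4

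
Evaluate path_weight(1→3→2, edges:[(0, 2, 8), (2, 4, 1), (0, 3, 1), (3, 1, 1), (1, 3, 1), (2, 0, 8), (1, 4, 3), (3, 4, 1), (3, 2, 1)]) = w(1→3)=1 + w(3→2)=1
= 2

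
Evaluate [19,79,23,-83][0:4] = [19, 79, 23, -83]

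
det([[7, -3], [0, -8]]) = -56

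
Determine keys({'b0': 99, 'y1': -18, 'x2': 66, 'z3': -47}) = ['b0', 'y1', 'x2', 'z3']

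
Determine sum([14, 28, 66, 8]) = 14 + 28 + 66 + 8
= 116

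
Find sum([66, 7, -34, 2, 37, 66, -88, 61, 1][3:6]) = slice → [2, 37, 66]
2 + 37 + 66
= 105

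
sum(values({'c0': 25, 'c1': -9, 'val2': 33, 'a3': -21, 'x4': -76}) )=-48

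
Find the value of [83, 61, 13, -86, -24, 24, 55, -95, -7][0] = 83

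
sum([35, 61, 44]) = 35 + 61 + 44
= 140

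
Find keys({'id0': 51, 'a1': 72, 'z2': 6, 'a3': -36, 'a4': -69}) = ['id0', 'a1', 'z2', 'a3', 'a4']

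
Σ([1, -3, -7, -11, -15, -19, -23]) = 1 + (-3) + (-7) + (-11) + (-15) + (-19) + (-23)
= -77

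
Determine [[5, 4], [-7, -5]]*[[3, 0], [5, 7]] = C[0][0] = (5)*(3) + (4)*(5) = 35
C[0][1] = (5)*(0) + (4)*(7) = 28
C[1][0] = (-7)*(3) + (-5)*(5) = -46
C[1][1] = (-7)*(0) + (-5)*(7) = -35
= [[35, 28], [-46, -35]]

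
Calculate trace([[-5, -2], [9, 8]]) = diagonal: (-5) + 8
= 3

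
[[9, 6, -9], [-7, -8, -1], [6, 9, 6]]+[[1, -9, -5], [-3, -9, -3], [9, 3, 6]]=[[10, -3, -14], [-10, -17, -4], [15, 12, 12]]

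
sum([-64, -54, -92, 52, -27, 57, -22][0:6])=slice → [-64, -54, -92, 52, -27, 57]
(-64) + (-54) + (-92) + 52 + (-27) + 57
= -128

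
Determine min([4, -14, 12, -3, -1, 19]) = -14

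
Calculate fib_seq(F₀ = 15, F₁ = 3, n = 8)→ [15, 3, 18, 21, 39, 60, 99, 159]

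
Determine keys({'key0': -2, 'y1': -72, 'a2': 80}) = ['key0', 'y1', 'a2']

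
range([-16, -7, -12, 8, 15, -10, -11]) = 31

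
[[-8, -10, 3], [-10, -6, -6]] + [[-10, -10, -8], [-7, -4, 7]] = [[-18, -20, -5], [-17, -10, 1]]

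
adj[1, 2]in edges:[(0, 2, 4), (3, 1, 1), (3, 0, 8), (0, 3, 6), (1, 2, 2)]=2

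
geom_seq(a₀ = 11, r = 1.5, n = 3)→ [11.0, 16.5, 24.75]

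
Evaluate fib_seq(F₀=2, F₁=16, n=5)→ [2, 16, 18, 34, 52]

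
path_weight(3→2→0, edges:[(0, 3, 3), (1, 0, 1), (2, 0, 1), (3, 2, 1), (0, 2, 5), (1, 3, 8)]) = 2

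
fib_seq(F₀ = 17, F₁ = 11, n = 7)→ F_2 = F_1 + F_0 = 28
F_3 = F_2 + F_1 = 39
F_4 = F_3 + F_2 = 67
...
= [17, 11, 28, 39, 67, 106, 173]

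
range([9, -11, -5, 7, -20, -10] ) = 29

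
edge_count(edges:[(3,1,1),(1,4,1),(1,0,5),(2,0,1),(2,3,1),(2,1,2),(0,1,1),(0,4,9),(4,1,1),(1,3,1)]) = 10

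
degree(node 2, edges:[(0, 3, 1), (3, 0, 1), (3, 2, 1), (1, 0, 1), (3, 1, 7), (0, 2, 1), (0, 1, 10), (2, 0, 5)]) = incident: (3,2), (0,2), (2,0)
= 3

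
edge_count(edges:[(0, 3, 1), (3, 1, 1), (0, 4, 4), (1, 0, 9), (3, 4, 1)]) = 5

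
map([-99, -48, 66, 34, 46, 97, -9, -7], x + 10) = -99+10=-89, -48+10=-38, 66+10=76, 34+10=44, 46+10=56, 97+10=107, -9+10=1, -7+10=3
= [-89, -38, 76, 44, 56, 107, 1, 3]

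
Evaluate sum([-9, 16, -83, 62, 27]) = (-9) + 16 + (-83) + 62 + 27
= 13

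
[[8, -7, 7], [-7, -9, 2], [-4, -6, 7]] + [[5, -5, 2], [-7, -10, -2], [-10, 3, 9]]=[[13, -12, 9], [-14, -19, 0], [-14, -3, 16]]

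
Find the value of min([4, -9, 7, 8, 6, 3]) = -9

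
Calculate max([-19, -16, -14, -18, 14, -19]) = 14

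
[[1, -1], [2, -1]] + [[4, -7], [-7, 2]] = [[5, -8], [-5, 1]]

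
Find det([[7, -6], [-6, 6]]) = (7)*(6) - (-6)*(-6)
= 6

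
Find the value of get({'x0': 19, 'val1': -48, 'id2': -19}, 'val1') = -48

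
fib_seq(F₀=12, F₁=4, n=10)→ [12, 4, 16, 20, 36, 56, 92, 148, 240, 388]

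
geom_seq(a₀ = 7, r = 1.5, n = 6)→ [7.0, 10.5, 15.75, 23.625, 35.4375, 53.15625]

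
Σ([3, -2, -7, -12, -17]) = 3 + (-2) + (-7) + (-12) + (-17)
= -35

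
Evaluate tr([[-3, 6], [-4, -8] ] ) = -11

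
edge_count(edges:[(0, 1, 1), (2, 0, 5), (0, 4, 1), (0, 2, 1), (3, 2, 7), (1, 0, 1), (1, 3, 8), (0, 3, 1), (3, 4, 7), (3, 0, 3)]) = 10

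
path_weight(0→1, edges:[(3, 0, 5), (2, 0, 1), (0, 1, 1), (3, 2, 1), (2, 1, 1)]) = 1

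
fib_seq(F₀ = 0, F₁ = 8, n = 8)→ [0, 8, 8, 16, 24, 40, 64, 104]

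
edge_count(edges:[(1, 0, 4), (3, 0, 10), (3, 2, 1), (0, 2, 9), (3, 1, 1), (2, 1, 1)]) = 6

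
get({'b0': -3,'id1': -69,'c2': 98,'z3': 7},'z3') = 7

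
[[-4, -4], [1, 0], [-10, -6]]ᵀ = [[-4, 1, -10], [-4, 0, -6]]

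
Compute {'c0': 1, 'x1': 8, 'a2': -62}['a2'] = -62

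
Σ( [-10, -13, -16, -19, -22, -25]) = (-10) + (-13) + (-16) + (-19) + (-22) + (-25)
= -105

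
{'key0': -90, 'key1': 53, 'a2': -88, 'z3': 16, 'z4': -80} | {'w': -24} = {'key0': -90, 'key1': 53, 'a2': -88, 'z3': 16, 'z4': -80, 'w': -24}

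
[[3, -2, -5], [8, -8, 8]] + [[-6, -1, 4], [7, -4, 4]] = [[-3, -3, -1], [15, -12, 12]]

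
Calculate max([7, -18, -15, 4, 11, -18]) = 11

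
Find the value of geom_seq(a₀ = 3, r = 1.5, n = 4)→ [3.0, 4.5, 6.75, 10.125]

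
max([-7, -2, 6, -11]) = 6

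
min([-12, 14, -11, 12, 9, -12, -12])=-12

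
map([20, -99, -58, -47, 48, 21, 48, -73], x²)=[400, 9801, 3364, 2209, 2304, 441, 2304, 5329]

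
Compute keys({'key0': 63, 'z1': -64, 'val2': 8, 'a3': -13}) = ['key0', 'z1', 'val2', 'a3']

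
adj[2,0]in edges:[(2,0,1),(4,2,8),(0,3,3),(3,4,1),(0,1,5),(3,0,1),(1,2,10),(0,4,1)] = 1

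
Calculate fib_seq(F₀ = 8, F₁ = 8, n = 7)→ [8, 8, 16, 24, 40, 64, 104]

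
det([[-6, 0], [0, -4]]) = 24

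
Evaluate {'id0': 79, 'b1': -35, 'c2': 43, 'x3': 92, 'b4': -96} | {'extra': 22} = {'id0': 79, 'b1': -35, 'c2': 43, 'x3': 92, 'b4': -96, 'extra': 22}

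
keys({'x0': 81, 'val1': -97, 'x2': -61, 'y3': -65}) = ['x0', 'val1', 'x2', 'y3']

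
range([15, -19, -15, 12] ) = 34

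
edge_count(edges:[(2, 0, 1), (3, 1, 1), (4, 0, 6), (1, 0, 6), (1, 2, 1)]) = 5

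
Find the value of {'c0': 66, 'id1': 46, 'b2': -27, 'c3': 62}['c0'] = 66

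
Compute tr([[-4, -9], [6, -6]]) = diagonal: (-4) + (-6)
= -10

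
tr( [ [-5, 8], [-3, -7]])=diagonal: (-5) + (-7)
= -12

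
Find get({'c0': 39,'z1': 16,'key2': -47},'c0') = 39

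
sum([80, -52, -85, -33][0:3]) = -57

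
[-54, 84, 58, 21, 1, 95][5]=95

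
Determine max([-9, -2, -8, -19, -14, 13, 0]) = 13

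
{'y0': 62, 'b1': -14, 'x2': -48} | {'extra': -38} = {'y0': 62, 'b1': -14, 'x2': -48, 'extra': -38}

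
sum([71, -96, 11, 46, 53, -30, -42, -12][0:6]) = 55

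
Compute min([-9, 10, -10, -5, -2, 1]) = -10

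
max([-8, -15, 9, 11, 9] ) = 11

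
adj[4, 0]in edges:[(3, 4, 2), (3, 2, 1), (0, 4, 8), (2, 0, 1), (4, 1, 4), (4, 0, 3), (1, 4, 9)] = 3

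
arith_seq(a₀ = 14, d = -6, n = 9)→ [14, 8, 2, -4, -10, -16, -22, -28, -34]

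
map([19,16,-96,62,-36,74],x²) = [361, 256, 9216, 3844, 1296, 5476]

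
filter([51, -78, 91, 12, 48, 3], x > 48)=[51, 91]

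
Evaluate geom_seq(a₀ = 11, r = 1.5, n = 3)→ [11.0, 16.5, 24.75]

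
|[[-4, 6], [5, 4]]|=-46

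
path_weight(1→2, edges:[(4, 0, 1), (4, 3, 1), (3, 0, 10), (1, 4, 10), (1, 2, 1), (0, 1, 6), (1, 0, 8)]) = 1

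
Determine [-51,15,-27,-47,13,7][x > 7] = keep x where x > 7: -51✗, 15✓, -27✗, -47✗, 13✓, 7✗
= [15, 13]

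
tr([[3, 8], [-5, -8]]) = -5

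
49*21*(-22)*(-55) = 1245090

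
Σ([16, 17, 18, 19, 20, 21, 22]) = 133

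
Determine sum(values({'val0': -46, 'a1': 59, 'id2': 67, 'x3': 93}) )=173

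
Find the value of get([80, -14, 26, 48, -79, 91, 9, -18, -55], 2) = 26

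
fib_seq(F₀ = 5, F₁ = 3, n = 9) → [5, 3, 8, 11, 19, 30, 49, 79, 128]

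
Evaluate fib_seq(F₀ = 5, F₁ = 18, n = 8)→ [5, 18, 23, 41, 64, 105, 169, 274]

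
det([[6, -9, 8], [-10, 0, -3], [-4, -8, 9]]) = -422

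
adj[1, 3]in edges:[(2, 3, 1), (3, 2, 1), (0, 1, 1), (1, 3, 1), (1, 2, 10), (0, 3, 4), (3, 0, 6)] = 1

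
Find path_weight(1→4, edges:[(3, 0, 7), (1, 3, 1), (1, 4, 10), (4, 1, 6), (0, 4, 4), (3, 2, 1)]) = 10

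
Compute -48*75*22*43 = -3405600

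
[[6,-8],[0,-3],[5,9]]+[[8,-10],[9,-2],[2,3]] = [[14, -18], [9, -5], [7, 12]]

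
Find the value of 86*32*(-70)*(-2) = 385280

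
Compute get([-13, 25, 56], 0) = -13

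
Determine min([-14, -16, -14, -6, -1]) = -16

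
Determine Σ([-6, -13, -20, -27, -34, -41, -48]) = (-6) + (-13) + (-20) + (-27) + (-34) + (-41) + (-48)
= -189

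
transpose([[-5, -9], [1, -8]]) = [[-5, 1], [-9, -8]]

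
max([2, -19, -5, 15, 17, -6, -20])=17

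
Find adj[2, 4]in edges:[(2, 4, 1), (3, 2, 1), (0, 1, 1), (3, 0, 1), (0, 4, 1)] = 1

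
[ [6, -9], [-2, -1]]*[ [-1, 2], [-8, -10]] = [[66, 102], [10, 6]]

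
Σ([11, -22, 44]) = 33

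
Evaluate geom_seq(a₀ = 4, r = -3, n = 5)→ [4, -12, 36, -108, 324]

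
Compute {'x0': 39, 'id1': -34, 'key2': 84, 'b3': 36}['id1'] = -34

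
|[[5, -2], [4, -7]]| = -27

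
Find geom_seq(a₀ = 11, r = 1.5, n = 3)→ a_0 = 11*1.5^0 = 11.0
a_1 = 11*1.5^1 = 16.5
a_2 = 11*1.5^2 = 24.75
= [11.0, 16.5, 24.75]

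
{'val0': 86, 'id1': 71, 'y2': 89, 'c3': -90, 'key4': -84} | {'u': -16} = {'val0': 86, 'id1': 71, 'y2': 89, 'c3': -90, 'key4': -84, 'u': -16}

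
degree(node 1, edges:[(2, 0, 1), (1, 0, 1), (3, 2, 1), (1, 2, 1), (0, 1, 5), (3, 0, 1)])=incident: (1,0), (1,2), (0,1)
= 3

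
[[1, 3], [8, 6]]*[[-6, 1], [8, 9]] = C[0][0] = (1)*(-6) + (3)*(8) = 18
C[0][1] = (1)*(1) + (3)*(9) = 28
C[1][0] = (8)*(-6) + (6)*(8) = 0
C[1][1] = (8)*(1) + (6)*(9) = 62
= [[18, 28], [0, 62]]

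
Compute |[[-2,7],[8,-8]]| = -40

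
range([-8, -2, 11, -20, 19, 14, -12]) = 39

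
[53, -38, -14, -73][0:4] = [53, -38, -14, -73]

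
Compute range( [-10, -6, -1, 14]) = 24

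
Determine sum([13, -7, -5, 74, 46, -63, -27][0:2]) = slice → [13, -7]
13 + (-7)
= 6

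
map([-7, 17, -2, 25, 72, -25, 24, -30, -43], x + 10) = [3, 27, 8, 35, 82, -15, 34, -20, -33]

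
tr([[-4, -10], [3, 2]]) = -2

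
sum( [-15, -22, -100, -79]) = -216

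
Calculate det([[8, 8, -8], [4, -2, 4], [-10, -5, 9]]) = -272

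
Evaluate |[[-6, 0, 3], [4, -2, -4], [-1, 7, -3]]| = (1)*(-6)*det([[-2, -4], [7, -3]]) + (-1)*(0)*det([[4, -4], [-1, -3]]) + (1)*(3)*det([[4, -2], [-1, 7]])
= -204 + 0 + 78
= -126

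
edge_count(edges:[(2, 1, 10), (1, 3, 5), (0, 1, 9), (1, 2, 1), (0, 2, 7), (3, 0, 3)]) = 6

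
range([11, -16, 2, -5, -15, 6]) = 27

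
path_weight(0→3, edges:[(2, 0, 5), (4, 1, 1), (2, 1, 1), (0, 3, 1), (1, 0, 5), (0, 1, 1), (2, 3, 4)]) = 1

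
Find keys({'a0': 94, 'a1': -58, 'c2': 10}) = ['a0', 'a1', 'c2']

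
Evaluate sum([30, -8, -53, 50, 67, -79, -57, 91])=30 + (-8) + (-53) + 50 + 67 + (-79) + (-57) + 91
= 41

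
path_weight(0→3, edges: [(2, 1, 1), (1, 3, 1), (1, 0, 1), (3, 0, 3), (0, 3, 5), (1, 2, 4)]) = 5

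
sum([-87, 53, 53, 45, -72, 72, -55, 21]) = 30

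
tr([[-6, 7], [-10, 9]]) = 3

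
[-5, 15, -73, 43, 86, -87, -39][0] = -5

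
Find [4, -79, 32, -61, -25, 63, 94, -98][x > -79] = [4, 32, -61, -25, 63, 94]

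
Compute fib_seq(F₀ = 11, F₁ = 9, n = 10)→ [11, 9, 20, 29, 49, 78, 127, 205, 332, 537]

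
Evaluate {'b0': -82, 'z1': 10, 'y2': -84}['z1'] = 10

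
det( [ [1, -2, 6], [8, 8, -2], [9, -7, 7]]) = -578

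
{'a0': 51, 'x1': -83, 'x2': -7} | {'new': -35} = {'a0': 51, 'x1': -83, 'x2': -7, 'new': -35}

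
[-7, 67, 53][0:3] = [-7, 67, 53]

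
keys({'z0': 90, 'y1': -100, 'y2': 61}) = ['z0', 'y1', 'y2']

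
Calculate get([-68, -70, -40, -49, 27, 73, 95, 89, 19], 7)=89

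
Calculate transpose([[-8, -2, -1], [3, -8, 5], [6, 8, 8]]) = [[-8, 3, 6], [-2, -8, 8], [-1, 5, 8]]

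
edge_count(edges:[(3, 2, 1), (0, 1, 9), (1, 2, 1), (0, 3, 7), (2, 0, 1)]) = 5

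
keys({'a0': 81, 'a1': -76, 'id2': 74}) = ['a0', 'a1', 'id2']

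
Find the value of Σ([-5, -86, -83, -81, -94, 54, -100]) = (-5) + (-86) + (-83) + (-81) + (-94) + 54 + (-100)
= -395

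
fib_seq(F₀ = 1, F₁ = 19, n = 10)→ F_2 = F_1 + F_0 = 20
F_3 = F_2 + F_1 = 39
F_4 = F_3 + F_2 = 59
...
= [1, 19, 20, 39, 59, 98, 157, 255, 412, 667]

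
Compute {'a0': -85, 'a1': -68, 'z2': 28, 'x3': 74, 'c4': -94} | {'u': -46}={'a0': -85, 'a1': -68, 'z2': 28, 'x3': 74, 'c4': -94, 'u': -46}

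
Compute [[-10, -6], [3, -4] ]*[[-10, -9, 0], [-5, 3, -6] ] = C[0][0] = (-10)*(-10) + (-6)*(-5) = 130
C[0][1] = (-10)*(-9) + (-6)*(3) = 72
C[0][2] = (-10)*(0) + (-6)*(-6) = 36
C[1][0] = (3)*(-10) + (-4)*(-5) = -10
C[1][1] = (3)*(-9) + (-4)*(3) = -39
C[1][2] = (3)*(0) + (-4)*(-6) = 24
= [[130, 72, 36], [-10, -39, 24]]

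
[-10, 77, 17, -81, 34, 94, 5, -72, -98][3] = -81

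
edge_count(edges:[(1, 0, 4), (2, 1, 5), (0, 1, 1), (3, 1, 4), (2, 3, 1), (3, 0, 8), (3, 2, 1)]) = 7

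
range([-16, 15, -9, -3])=31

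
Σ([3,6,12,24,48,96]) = 189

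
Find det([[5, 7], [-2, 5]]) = (5)*(5) - (7)*(-2)
= 39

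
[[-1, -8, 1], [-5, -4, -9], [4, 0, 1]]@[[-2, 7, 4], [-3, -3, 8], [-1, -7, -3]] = [[25, 10, -71], [31, 40, -25], [-9, 21, 13]]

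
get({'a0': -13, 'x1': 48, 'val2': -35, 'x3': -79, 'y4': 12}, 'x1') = 48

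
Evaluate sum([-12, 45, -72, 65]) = 26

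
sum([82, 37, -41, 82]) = 160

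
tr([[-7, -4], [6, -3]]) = diagonal: (-7) + (-3)
= -10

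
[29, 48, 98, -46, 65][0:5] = [29, 48, 98, -46, 65]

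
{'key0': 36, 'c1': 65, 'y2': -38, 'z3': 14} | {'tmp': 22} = {'key0': 36, 'c1': 65, 'y2': -38, 'z3': 14, 'tmp': 22}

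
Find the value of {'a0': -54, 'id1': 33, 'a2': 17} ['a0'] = -54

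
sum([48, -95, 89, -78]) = -36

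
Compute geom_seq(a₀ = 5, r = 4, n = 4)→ a_0 = 5*4^0 = 5
a_1 = 5*4^1 = 20
a_2 = 5*4^2 = 80
...
= [5, 20, 80, 320]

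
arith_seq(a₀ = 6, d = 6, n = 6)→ a_0 = 6 + 0*6 = 6
a_1 = 6 + 1*6 = 12
a_2 = 6 + 2*6 = 18
...
= [6, 12, 18, 24, 30, 36]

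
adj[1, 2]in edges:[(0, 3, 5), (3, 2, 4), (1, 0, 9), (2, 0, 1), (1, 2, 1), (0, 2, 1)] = 1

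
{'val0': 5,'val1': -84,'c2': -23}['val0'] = 5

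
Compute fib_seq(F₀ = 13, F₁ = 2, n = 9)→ F_2 = F_1 + F_0 = 15
F_3 = F_2 + F_1 = 17
F_4 = F_3 + F_2 = 32
...
= [13, 2, 15, 17, 32, 49, 81, 130, 211]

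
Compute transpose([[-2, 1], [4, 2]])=[[-2, 4], [1, 2]]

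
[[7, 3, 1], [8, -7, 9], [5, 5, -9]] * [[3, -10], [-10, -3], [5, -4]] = [[-4, -83], [139, -95], [-80, -29]]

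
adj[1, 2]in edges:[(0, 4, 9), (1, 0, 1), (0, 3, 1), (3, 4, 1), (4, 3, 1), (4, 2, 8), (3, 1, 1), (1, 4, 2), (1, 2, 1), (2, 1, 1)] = 1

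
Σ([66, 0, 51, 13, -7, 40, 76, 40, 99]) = 378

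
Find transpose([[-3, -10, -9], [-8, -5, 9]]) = [[-3, -8], [-10, -5], [-9, 9]]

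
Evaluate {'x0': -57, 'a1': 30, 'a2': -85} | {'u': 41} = {'x0': -57, 'a1': 30, 'a2': -85, 'u': 41}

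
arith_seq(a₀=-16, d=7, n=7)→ a_0 = -16 + 0*7 = -16
a_1 = -16 + 1*7 = -9
a_2 = -16 + 2*7 = -2
...
= [-16, -9, -2, 5, 12, 19, 26]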